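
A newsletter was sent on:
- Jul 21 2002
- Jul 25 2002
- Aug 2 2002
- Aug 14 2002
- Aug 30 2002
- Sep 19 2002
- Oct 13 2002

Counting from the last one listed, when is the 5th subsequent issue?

Apr 11 2003

The spacing grows by 4 each time: 4, 8, 12, 16, 20, 24 days.
Next gap: 28 days. Oct 13 2002 + 28 days = Nov 10 2002.
Next gap: 32 days. Nov 10 2002 + 32 days = Dec 12 2002.
Next gap: 36 days. Dec 12 2002 + 36 days = Jan 17 2003.
Next gap: 40 days. Jan 17 2003 + 40 days = Feb 26 2003.
Next gap: 44 days. Feb 26 2003 + 44 days = Apr 11 2003.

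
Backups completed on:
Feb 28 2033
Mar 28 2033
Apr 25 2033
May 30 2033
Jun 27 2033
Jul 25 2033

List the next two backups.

Every date is a Monday; gaps 28, 28, 35, 28, 28 days.
Each is the last Monday of its month (at least one falls on the 29th or later, ruling out '4th Monday').
August 2033 ends with Monday Aug 29 2033.
September 2033 ends with Monday Sep 26 2033.

Aug 29 2033, Sep 26 2033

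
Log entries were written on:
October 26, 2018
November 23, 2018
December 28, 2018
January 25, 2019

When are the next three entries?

February 22, 2019; March 22, 2019; April 26, 2019

These are Fridays at 28- or 35-day spacing (28, 35, 28).
The pattern: 4th Friday of the month.
February 2019 — 4th Friday is February 22, 2019.
March 2019 — 4th Friday is March 22, 2019.
4th Friday of April 2019: April 26, 2019.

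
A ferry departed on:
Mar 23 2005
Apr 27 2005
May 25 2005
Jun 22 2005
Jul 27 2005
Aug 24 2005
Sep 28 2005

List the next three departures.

Oct 26 2005, Nov 23 2005, Dec 28 2005

All dates are Wednesdays, 35, 28, 28, 35, 28, 35 days apart.
Specifically, the 4th Wednesday of each month.
October 2005 — 4th Wednesday is Oct 26 2005.
November 2005 — 4th Wednesday is Nov 23 2005.
December 2005 — 4th Wednesday is Dec 28 2005.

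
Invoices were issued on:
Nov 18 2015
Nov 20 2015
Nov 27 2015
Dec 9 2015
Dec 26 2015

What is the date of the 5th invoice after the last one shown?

Jun 3 2016

Intervals are 2, 7, 12, 17 days — an arithmetic progression with common difference 5.
Next gap: 22 days. Dec 26 2015 + 22 days = Jan 17 2016.
Next gap: 27 days. Jan 17 2016 + 27 days = Feb 13 2016.
Next gap: 32 days. Feb 13 2016 + 32 days = Mar 16 2016.
Next gap: 37 days. Mar 16 2016 + 37 days = Apr 22 2016.
Next gap: 42 days. Apr 22 2016 + 42 days = Jun 3 2016.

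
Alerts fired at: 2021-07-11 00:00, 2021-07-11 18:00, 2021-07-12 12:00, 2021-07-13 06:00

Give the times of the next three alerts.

2021-07-14 00:00, 2021-07-14 18:00, 2021-07-15 12:00

Spacing: 18, 18, 18 h — constant 18 h.
2021-07-13 06:00 + 18 h = 2021-07-14 00:00.
2021-07-14 00:00 + 18 h = 2021-07-14 18:00.
2021-07-14 18:00 + 18 h = 2021-07-15 12:00.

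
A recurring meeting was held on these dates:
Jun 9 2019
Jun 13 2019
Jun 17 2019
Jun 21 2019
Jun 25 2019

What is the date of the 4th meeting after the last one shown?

Every event comes 4 days after the last (4, 4, 4, 4).
Jun 25 2019 + 4 days = Jun 29 2019.
Jun 29 2019 + 4 days = Jul 3 2019.
Jul 3 2019 + 4 days = Jul 7 2019.
Jul 7 2019 + 4 days = Jul 11 2019.

Jul 11 2019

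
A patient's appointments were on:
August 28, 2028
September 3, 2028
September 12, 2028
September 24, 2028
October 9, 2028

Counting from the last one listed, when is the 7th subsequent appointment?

Gaps: 6, 9, 12, 15 days — each gap is 3 larger than the previous one.
Next gap: 18 days. October 9, 2028 + 18 days = October 27, 2028.
Next gap: 21 days. October 27, 2028 + 21 days = November 17, 2028.
Next gap: 24 days. November 17, 2028 + 24 days = December 11, 2028.
Next gap: 27 days. December 11, 2028 + 27 days = January 7, 2029.
Next gap: 30 days. January 7, 2029 + 30 days = February 6, 2029.
Next gap: 33 days. February 6, 2029 + 33 days = March 11, 2029.
Next gap: 36 days. March 11, 2029 + 36 days = April 16, 2029.

April 16, 2029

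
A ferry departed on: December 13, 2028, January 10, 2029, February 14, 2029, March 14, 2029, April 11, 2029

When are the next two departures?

Gaps: 28, 35, 28, 28 days — a mix of 28 and 35. Every date is a Wednesday.
Each is the 2nd Wednesday of its month.
May 2029 — 2nd Wednesday is May 9, 2029.
June 2029 — 2nd Wednesday is June 13, 2029.

May 9, 2029; June 13, 2029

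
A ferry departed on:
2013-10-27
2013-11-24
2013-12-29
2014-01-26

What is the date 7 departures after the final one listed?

These are Sundays with 28, 35, 28-day gaps.
Each is the final Sunday of its month — 2013-12-29 is past the 28th, so '4th Sunday' doesn't fit.
February 2014 ends with Sunday 2014-02-23.
Last Sunday of March 2014: 2014-03-30.
April 2014 ends with Sunday 2014-04-27.
Last Sunday of May 2014: 2014-05-25.
Last Sunday of June 2014: 2014-06-29.
July 2014 ends with Sunday 2014-07-27.
Last Sunday of August 2014: 2014-08-31.

2014-08-31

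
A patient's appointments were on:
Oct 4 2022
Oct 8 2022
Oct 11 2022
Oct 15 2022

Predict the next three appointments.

Oct 18 2022, Oct 22 2022, Oct 25 2022

Every event lands on a Tuesday or Saturday (gaps cycle 4, 3, 4).
So the schedule is: every Tuesday and Saturday.
Next Tuesday: Oct 18 2022.
Next Saturday: Oct 22 2022.
Next Tuesday: Oct 25 2022.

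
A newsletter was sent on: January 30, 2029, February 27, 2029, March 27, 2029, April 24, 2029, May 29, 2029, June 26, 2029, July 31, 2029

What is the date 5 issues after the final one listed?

Every date is a Tuesday; gaps 28, 28, 28, 35, 28, 35 days.
Each is the last Tuesday of its month (at least one falls on the 29th or later, ruling out '4th Tuesday').
August 2029 ends with Tuesday August 28, 2029.
September 2029 ends with Tuesday September 25, 2029.
October 2029 ends with Tuesday October 30, 2029.
Last Tuesday of November 2029: November 27, 2029.
Last Tuesday of December 2029: December 25, 2029.

December 25, 2029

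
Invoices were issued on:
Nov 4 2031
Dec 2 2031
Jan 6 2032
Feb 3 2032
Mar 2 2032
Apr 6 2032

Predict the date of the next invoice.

These are Tuesdays at 28- or 35-day spacing (28, 35, 28, 28, 35).
The pattern: 1st Tuesday of the month.
May 2032 — 1st Tuesday is May 4 2032.

May 4 2032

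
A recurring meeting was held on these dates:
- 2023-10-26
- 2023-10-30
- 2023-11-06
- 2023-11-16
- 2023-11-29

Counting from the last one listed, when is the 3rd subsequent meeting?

2024-01-25

Intervals are 4, 7, 10, 13 days — an arithmetic progression with common difference 3.
Next gap: 16 days. 2023-11-29 + 16 days = 2023-12-15.
Next gap: 19 days. 2023-12-15 + 19 days = 2024-01-03.
Next gap: 22 days. 2024-01-03 + 22 days = 2024-01-25.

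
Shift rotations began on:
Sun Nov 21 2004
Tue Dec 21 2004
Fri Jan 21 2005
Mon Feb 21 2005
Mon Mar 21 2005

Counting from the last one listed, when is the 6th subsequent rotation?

Wed Sep 21 2005

Gaps: 30, 31, 31, 28 days — not constant. Every event is on the 21st of the month.
Pattern: the 21st of each month.
April 2005: Thu Apr 21 2005.
May 2005: Sat May 21 2005.
June 2005: Tue Jun 21 2005.
Next: July 2005 → Thu Jul 21 2005.
August 2005: Sun Aug 21 2005.
September 2005: Wed Sep 21 2005.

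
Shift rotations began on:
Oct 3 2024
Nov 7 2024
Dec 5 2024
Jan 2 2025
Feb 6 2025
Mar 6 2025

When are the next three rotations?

All dates are Thursdays, 35, 28, 28, 35, 28 days apart.
Specifically, the 1st Thursday of each month.
1st Thursday of April 2025: Apr 3 2025.
May 2025 — 1st Thursday is May 1 2025.
June 2025 — 1st Thursday is Jun 5 2025.

Apr 3 2025, May 1 2025, Jun 5 2025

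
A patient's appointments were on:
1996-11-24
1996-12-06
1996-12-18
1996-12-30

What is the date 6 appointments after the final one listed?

1997-03-12

The spacing is 12, 12, 12 days — always 12 days.
1996-12-30 + 12 days = 1997-01-11.
1997-01-11 + 12 days = 1997-01-23.
1997-01-23 + 12 days = 1997-02-04.
1997-02-04 + 12 days = 1997-02-16.
1997-02-16 + 12 days = 1997-02-28.
1997-02-28 + 12 days = 1997-03-12.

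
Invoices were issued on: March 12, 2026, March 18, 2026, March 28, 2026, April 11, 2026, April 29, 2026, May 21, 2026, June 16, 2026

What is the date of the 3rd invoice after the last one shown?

The spacing grows by 4 each time: 6, 10, 14, 18, 22, 26 days.
Next gap: 30 days. June 16, 2026 + 30 days = July 16, 2026.
Next gap: 34 days. July 16, 2026 + 34 days = August 19, 2026.
Next gap: 38 days. August 19, 2026 + 38 days = September 26, 2026.

September 26, 2026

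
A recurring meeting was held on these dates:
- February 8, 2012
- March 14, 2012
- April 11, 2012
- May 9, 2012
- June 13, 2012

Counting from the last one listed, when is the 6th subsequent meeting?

December 12, 2012

All dates are Wednesdays, 35, 28, 28, 35 days apart.
Specifically, the 2nd Wednesday of each month.
July 2012 — 2nd Wednesday is July 11, 2012.
2nd Wednesday of August 2012: August 8, 2012.
September 2012 — 2nd Wednesday is September 12, 2012.
2nd Wednesday of October 2012: October 10, 2012.
November 2012 — 2nd Wednesday is November 14, 2012.
2nd Wednesday of December 2012: December 12, 2012.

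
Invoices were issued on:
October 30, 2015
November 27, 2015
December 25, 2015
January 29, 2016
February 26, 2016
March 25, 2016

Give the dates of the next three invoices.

April 29, 2016; May 27, 2016; June 24, 2016

All Fridays; the gaps (28, 28, 35, 28, 28) vary with month length.
This is the last Friday of each month.
Last Friday of April 2016: April 29, 2016.
May 2016 ends with Friday May 27, 2016.
Last Friday of June 2016: June 24, 2016.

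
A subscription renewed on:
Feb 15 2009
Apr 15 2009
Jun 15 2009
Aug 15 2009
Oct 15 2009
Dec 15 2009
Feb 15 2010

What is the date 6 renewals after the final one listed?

Each date is the 15th; the gaps (59, 61, 61, 61, 61, 62) track the month lengths.
The rule is the 15th of every 2 months.
April 2010: Apr 15 2010.
June 2010: Jun 15 2010.
August 2010: Aug 15 2010.
October 2010: Oct 15 2010.
Next: December 2010 → Dec 15 2010.
February 2011: Feb 15 2011.

Feb 15 2011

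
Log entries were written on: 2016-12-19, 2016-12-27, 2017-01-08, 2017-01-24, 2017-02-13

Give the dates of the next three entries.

2017-03-09, 2017-04-06, 2017-05-08

Intervals are 8, 12, 16, 20 days — an arithmetic progression with common difference 4.
Next gap: 24 days. 2017-02-13 + 24 days = 2017-03-09.
Next gap: 28 days. 2017-03-09 + 28 days = 2017-04-06.
Next gap: 32 days. 2017-04-06 + 32 days = 2017-05-08.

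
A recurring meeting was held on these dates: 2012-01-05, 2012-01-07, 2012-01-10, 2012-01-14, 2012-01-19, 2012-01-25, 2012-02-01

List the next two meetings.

Gaps: 2, 3, 4, 5, 6, 7 days — each gap is 1 larger than the previous one.
Next gap: 8 days. 2012-02-01 + 8 days = 2012-02-09.
Next gap: 9 days. 2012-02-09 + 9 days = 2012-02-18.

2012-02-09, 2012-02-18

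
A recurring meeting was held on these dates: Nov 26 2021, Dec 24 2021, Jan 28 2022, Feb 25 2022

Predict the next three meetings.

All dates are Fridays, 28, 35, 28 days apart.
Specifically, the 4th Friday of each month.
March 2022 — 4th Friday is Mar 25 2022.
April 2022 — 4th Friday is Apr 22 2022.
May 2022 — 4th Friday is May 27 2022.

Mar 25 2022, Apr 22 2022, May 27 2022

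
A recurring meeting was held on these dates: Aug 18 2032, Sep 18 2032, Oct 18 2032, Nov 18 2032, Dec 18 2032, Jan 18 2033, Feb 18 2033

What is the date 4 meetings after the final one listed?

The day-of-month is always 18 (31, 30, 31, 30, 31, 31 days between events).
So this recurs on the 18th of each month.
March 2033: Mar 18 2033.
April 2033: Apr 18 2033.
Next: May 2033 → May 18 2033.
Next: June 2033 → Jun 18 2033.

Jun 18 2033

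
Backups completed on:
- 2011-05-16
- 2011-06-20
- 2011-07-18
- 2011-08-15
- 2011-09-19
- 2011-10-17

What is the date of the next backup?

These are Mondays at 28- or 35-day spacing (35, 28, 28, 35, 28).
The pattern: 3rd Monday of the month.
November 2011 — 3rd Monday is 2011-11-21.

2011-11-21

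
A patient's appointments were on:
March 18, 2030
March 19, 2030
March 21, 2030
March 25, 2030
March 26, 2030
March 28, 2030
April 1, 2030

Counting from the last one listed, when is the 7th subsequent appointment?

April 16, 2030

The gap pattern 1, 2, 4, 1, 2, 4 repeats every 3 events.
These are the Mondays, Tuesdays and Thursdays of each week.
The following Tuesday is April 2, 2030.
The following Thursday is April 4, 2030.
The following Monday is April 8, 2030.
Next Tuesday: April 9, 2030.
The following Thursday is April 11, 2030.
Next Monday: April 15, 2030.
Next Tuesday: April 16, 2030.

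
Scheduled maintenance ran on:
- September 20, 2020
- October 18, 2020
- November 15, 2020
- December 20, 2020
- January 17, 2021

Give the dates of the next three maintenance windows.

Gaps: 28, 28, 35, 28 days — a mix of 28 and 35. Every date is a Sunday.
Each is the 3rd Sunday of its month.
3rd Sunday of February 2021: February 21, 2021.
3rd Sunday of March 2021: March 21, 2021.
3rd Sunday of April 2021: April 18, 2021.

February 21, 2021; March 21, 2021; April 18, 2021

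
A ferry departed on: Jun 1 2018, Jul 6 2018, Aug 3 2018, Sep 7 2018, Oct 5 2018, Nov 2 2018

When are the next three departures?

These are Fridays at 28- or 35-day spacing (35, 28, 35, 28, 28).
The pattern: 1st Friday of the month.
1st Friday of December 2018: Dec 7 2018.
January 2019 — 1st Friday is Jan 4 2019.
February 2019 — 1st Friday is Feb 1 2019.

Dec 7 2018, Jan 4 2019, Feb 1 2019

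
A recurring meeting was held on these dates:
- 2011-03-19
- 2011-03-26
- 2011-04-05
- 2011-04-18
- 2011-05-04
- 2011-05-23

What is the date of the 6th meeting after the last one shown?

2011-11-16

Gaps: 7, 10, 13, 16, 19 days — each gap is 3 larger than the previous one.
Next gap: 22 days. 2011-05-23 + 22 days = 2011-06-14.
Next gap: 25 days. 2011-06-14 + 25 days = 2011-07-09.
Next gap: 28 days. 2011-07-09 + 28 days = 2011-08-06.
Next gap: 31 days. 2011-08-06 + 31 days = 2011-09-06.
Next gap: 34 days. 2011-09-06 + 34 days = 2011-10-10.
Next gap: 37 days. 2011-10-10 + 37 days = 2011-11-16.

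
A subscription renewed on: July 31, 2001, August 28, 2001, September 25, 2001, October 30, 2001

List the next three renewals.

These are Tuesdays with 28, 28, 35-day gaps.
Each is the final Tuesday of its month — July 31, 2001 is past the 28th, so '4th Tuesday' doesn't fit.
November 2001 ends with Tuesday November 27, 2001.
Last Tuesday of December 2001: December 25, 2001.
Last Tuesday of January 2002: January 29, 2002.

November 27, 2001; December 25, 2001; January 29, 2002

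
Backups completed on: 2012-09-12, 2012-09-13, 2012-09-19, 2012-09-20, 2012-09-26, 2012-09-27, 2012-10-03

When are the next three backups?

Gaps: 1, 6, 1, 6, 1, 6 days — not constant, but cyclic with period 2.
The events fall on every Wednesday and Thursday.
Next Thursday: 2012-10-04.
The following Wednesday is 2012-10-10.
The following Thursday is 2012-10-11.

2012-10-04, 2012-10-10, 2012-10-11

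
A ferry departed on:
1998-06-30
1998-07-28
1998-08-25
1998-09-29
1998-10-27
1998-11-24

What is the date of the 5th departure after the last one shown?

1999-04-27

All Tuesdays; the gaps (28, 28, 35, 28, 28) vary with month length.
This is the last Tuesday of each month.
Last Tuesday of December 1998: 1998-12-29.
Last Tuesday of January 1999: 1999-01-26.
Last Tuesday of February 1999: 1999-02-23.
Last Tuesday of March 1999: 1999-03-30.
April 1999 ends with Tuesday 1999-04-27.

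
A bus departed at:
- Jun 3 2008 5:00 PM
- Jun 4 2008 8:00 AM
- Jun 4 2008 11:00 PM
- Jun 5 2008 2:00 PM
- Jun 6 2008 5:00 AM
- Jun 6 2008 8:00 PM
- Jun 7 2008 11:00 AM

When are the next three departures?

Jun 8 2008 2:00 AM, Jun 8 2008 5:00 PM, Jun 9 2008 8:00 AM

Gaps: 15, 15, 15, 15, 15, 15 hours — each event is 15 hours after the previous one.
Jun 7 2008 11:00 AM + 15 h = Jun 8 2008 2:00 AM.
Jun 8 2008 2:00 AM + 15 h = Jun 8 2008 5:00 PM.
Jun 8 2008 5:00 PM + 15 h = Jun 9 2008 8:00 AM.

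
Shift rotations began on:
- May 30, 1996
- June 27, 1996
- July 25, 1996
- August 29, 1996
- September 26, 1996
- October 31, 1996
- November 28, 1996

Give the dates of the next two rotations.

Every date is a Thursday; gaps 28, 28, 35, 28, 35, 28 days.
Each is the last Thursday of its month (at least one falls on the 29th or later, ruling out '4th Thursday').
December 1996 ends with Thursday December 26, 1996.
January 1997 ends with Thursday January 30, 1997.

December 26, 1996; January 30, 1997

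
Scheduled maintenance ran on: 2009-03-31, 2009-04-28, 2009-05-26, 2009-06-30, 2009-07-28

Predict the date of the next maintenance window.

All Tuesdays; the gaps (28, 28, 35, 28) vary with month length.
This is the last Tuesday of each month.
Last Tuesday of August 2009: 2009-08-25.

2009-08-25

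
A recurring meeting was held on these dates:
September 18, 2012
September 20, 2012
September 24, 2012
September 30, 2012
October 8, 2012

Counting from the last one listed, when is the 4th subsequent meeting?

The spacing grows by 2 each time: 2, 4, 6, 8 days.
Next gap: 10 days. October 8, 2012 + 10 days = October 18, 2012.
Next gap: 12 days. October 18, 2012 + 12 days = October 30, 2012.
Next gap: 14 days. October 30, 2012 + 14 days = November 13, 2012.
Next gap: 16 days. November 13, 2012 + 16 days = November 29, 2012.

November 29, 2012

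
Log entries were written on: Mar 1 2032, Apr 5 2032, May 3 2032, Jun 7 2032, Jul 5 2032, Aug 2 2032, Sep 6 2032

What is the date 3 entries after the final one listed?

Dec 6 2032

Gaps: 35, 28, 35, 28, 28, 35 days — a mix of 28 and 35. Every date is a Monday.
Each is the 1st Monday of its month.
1st Monday of October 2032: Oct 4 2032.
November 2032 — 1st Monday is Nov 1 2032.
1st Monday of December 2032: Dec 6 2032.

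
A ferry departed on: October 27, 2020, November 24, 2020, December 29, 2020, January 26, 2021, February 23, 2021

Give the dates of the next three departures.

These are Tuesdays with 28, 35, 28, 28-day gaps.
Each is the final Tuesday of its month — December 29, 2020 is past the 28th, so '4th Tuesday' doesn't fit.
March 2021 ends with Tuesday March 30, 2021.
April 2021 ends with Tuesday April 27, 2021.
May 2021 ends with Tuesday May 25, 2021.

March 30, 2021; April 27, 2021; May 25, 2021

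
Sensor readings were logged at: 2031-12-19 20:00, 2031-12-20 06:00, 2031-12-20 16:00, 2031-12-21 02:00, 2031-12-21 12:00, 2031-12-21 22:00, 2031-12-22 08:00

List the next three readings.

Gaps: 10, 10, 10, 10, 10, 10 hours — each event is 10 hours after the previous one.
2031-12-22 08:00 + 10 h = 2031-12-22 18:00.
2031-12-22 18:00 + 10 h = 2031-12-23 04:00.
2031-12-23 04:00 + 10 h = 2031-12-23 14:00.

2031-12-22 18:00, 2031-12-23 04:00, 2031-12-23 14:00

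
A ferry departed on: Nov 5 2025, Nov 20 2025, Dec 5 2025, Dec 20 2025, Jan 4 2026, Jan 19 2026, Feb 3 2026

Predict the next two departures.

Gaps between consecutive events: 15, 15, 15, 15, 15, 15 days — a constant 15-day interval.
Feb 3 2026 + 15 days = Feb 18 2026.
Feb 18 2026 + 15 days = Mar 5 2026.

Feb 18 2026, Mar 5 2026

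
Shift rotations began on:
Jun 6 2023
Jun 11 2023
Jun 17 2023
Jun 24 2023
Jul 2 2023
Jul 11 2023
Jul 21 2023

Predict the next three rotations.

Aug 1 2023, Aug 13 2023, Aug 26 2023

Gaps: 5, 6, 7, 8, 9, 10 days — each gap is 1 larger than the previous one.
Next gap: 11 days. Jul 21 2023 + 11 days = Aug 1 2023.
Next gap: 12 days. Aug 1 2023 + 12 days = Aug 13 2023.
Next gap: 13 days. Aug 13 2023 + 13 days = Aug 26 2023.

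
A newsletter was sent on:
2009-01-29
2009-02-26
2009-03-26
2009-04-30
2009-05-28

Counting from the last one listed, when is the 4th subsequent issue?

2009-09-24

These are Thursdays with 28, 28, 35, 28-day gaps.
Each is the final Thursday of its month — 2009-01-29 is past the 28th, so '4th Thursday' doesn't fit.
Last Thursday of June 2009: 2009-06-25.
July 2009 ends with Thursday 2009-07-30.
August 2009 ends with Thursday 2009-08-27.
Last Thursday of September 2009: 2009-09-24.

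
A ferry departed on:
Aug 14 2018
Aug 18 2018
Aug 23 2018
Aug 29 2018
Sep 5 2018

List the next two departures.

Sep 13 2018, Sep 22 2018

Gaps: 4, 5, 6, 7 days — each gap is 1 larger than the previous one.
Next gap: 8 days. Sep 5 2018 + 8 days = Sep 13 2018.
Next gap: 9 days. Sep 13 2018 + 9 days = Sep 22 2018.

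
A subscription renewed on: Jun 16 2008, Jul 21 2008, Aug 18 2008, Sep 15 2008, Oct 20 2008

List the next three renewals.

Gaps: 35, 28, 28, 35 days — a mix of 28 and 35. Every date is a Monday.
Each is the 3rd Monday of its month.
November 2008 — 3rd Monday is Nov 17 2008.
3rd Monday of December 2008: Dec 15 2008.
January 2009 — 3rd Monday is Jan 19 2009.

Nov 17 2008, Dec 15 2008, Jan 19 2009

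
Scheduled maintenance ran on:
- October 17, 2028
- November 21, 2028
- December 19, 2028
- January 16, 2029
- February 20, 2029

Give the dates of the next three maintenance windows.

March 20, 2029; April 17, 2029; May 15, 2029

All dates are Tuesdays, 35, 28, 28, 35 days apart.
Specifically, the 3rd Tuesday of each month.
3rd Tuesday of March 2029: March 20, 2029.
April 2029 — 3rd Tuesday is April 17, 2029.
3rd Tuesday of May 2029: May 15, 2029.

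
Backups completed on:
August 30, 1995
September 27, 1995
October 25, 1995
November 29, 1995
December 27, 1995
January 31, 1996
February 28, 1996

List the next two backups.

All Wednesdays; the gaps (28, 28, 35, 28, 35, 28) vary with month length.
This is the last Wednesday of each month.
March 1996 ends with Wednesday March 27, 1996.
Last Wednesday of April 1996: April 24, 1996.

March 27, 1996; April 24, 1996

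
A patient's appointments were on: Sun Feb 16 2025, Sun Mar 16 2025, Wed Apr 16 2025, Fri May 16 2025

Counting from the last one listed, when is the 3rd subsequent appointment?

Sat Aug 16 2025

Gaps: 28, 31, 30 days — not constant. Every event is on the 16th of the month.
Pattern: the 16th of each month.
Next: June 2025 → Mon Jun 16 2025.
Next: July 2025 → Wed Jul 16 2025.
August 2025: Sat Aug 16 2025.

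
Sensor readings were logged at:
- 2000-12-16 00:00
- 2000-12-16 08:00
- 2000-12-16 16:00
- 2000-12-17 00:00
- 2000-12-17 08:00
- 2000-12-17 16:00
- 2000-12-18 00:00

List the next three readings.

The interval is a steady 8 hours (8, 8, 8, 8, 8, 8).
2000-12-18 00:00 + 8 h = 2000-12-18 08:00.
2000-12-18 08:00 + 8 h = 2000-12-18 16:00.
2000-12-18 16:00 + 8 h = 2000-12-19 00:00.

2000-12-18 08:00, 2000-12-18 16:00, 2000-12-19 00:00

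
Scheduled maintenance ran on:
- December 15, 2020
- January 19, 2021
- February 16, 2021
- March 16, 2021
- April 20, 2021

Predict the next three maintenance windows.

These are Tuesdays at 28- or 35-day spacing (35, 28, 28, 35).
The pattern: 3rd Tuesday of the month.
May 2021 — 3rd Tuesday is May 18, 2021.
3rd Tuesday of June 2021: June 15, 2021.
3rd Tuesday of July 2021: July 20, 2021.

May 18, 2021; June 15, 2021; July 20, 2021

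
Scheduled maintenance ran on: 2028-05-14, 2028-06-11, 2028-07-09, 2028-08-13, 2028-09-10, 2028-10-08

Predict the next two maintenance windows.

2028-11-12, 2028-12-10

All dates are Sundays, 28, 28, 35, 28, 28 days apart.
Specifically, the 2nd Sunday of each month.
November 2028 — 2nd Sunday is 2028-11-12.
December 2028 — 2nd Sunday is 2028-12-10.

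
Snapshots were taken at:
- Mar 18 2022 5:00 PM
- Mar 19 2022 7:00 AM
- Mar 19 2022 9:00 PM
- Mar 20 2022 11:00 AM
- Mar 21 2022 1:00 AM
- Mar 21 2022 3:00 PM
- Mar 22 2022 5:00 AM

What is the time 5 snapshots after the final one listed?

Gaps: 14, 14, 14, 14, 14, 14 hours — each event is 14 hours after the previous one.
Mar 22 2022 5:00 AM + 14 h = Mar 22 2022 7:00 PM.
Mar 22 2022 7:00 PM + 14 h = Mar 23 2022 9:00 AM.
Mar 23 2022 9:00 AM + 14 h = Mar 23 2022 11:00 PM.
Mar 23 2022 11:00 PM + 14 h = Mar 24 2022 1:00 PM.
Mar 24 2022 1:00 PM + 14 h = Mar 25 2022 3:00 AM.

Mar 25 2022 3:00 AM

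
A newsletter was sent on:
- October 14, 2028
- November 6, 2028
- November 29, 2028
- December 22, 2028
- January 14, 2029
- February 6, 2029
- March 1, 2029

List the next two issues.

Every event comes 23 days after the last (23, 23, 23, 23, 23, 23).
March 1, 2029 + 23 days = March 24, 2029.
March 24, 2029 + 23 days = April 16, 2029.

March 24, 2029; April 16, 2029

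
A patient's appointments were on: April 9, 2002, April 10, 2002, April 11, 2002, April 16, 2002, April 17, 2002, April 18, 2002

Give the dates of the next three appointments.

The gap pattern 1, 1, 5, 1, 1 repeats every 3 events.
These are the Tuesdays, Wednesdays and Thursdays of each week.
The following Tuesday is April 23, 2002.
The following Wednesday is April 24, 2002.
The following Thursday is April 25, 2002.

April 23, 2002; April 24, 2002; April 25, 2002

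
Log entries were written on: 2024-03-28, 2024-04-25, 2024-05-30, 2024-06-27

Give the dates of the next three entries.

All Thursdays; the gaps (28, 35, 28) vary with month length.
This is the last Thursday of each month.
Last Thursday of July 2024: 2024-07-25.
August 2024 ends with Thursday 2024-08-29.
September 2024 ends with Thursday 2024-09-26.

2024-07-25, 2024-08-29, 2024-09-26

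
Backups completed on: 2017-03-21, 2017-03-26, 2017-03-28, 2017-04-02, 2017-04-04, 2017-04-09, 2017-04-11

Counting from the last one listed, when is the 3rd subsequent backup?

Gaps: 5, 2, 5, 2, 5, 2 days — not constant, but cyclic with period 2.
The events fall on every Tuesday and Sunday.
Next Sunday: 2017-04-16.
The following Tuesday is 2017-04-18.
Next Sunday: 2017-04-23.

2017-04-23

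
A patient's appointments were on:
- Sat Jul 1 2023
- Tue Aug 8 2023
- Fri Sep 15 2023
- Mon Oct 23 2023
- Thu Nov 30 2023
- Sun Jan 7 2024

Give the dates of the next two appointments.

Wed Feb 14 2024, Sat Mar 23 2024

Every event comes 38 days after the last (38, 38, 38, 38, 38).
Sun Jan 7 2024 + 38 days = Wed Feb 14 2024.
Wed Feb 14 2024 + 38 days = Sat Mar 23 2024.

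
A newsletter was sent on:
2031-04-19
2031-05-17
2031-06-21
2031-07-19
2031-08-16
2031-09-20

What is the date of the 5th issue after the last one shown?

2032-02-21

All dates are Saturdays, 28, 35, 28, 28, 35 days apart.
Specifically, the 3rd Saturday of each month.
3rd Saturday of October 2031: 2031-10-18.
3rd Saturday of November 2031: 2031-11-15.
3rd Saturday of December 2031: 2031-12-20.
January 2032 — 3rd Saturday is 2032-01-17.
3rd Saturday of February 2032: 2032-02-21.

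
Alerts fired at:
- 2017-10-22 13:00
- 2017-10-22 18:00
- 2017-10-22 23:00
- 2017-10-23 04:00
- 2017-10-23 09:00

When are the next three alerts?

Gaps: 5, 5, 5, 5 hours — each event is 5 hours after the previous one.
2017-10-23 09:00 + 5 h = 2017-10-23 14:00.
2017-10-23 14:00 + 5 h = 2017-10-23 19:00.
2017-10-23 19:00 + 5 h = 2017-10-24 00:00.

2017-10-23 14:00, 2017-10-23 19:00, 2017-10-24 00:00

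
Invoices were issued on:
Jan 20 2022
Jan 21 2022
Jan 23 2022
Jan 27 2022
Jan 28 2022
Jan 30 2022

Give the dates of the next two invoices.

Feb 3 2022, Feb 4 2022

Every event lands on a Thursday or Friday or Sunday (gaps cycle 1, 2, 4, 1, 2).
So the schedule is: every Thursday, Friday and Sunday.
The following Thursday is Feb 3 2022.
The following Friday is Feb 4 2022.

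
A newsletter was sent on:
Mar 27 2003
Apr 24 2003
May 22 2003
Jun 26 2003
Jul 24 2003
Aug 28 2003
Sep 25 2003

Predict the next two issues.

Gaps: 28, 28, 35, 28, 35, 28 days — a mix of 28 and 35. Every date is a Thursday.
Each is the 4th Thursday of its month.
4th Thursday of October 2003: Oct 23 2003.
November 2003 — 4th Thursday is Nov 27 2003.

Oct 23 2003, Nov 27 2003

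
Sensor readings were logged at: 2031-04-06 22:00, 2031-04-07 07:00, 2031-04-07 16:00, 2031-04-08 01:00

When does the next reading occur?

2031-04-08 10:00

Spacing: 9, 9, 9 h — constant 9 h.
2031-04-08 01:00 + 9 h = 2031-04-08 10:00.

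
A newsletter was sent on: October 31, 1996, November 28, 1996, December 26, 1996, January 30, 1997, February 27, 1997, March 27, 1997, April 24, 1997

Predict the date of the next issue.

These are Thursdays with 28, 28, 35, 28, 28, 28-day gaps.
Each is the final Thursday of its month — October 31, 1996 is past the 28th, so '4th Thursday' doesn't fit.
Last Thursday of May 1997: May 29, 1997.

May 29, 1997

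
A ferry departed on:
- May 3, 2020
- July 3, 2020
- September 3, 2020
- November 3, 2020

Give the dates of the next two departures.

January 3, 2021; March 3, 2021

Each date is the 3rd; the gaps (61, 62, 61) track the month lengths.
The rule is the 3rd of every 2 months.
January 2021: January 3, 2021.
March 2021: March 3, 2021.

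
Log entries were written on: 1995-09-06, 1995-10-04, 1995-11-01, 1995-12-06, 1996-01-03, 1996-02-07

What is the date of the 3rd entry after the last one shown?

1996-05-01

Gaps: 28, 28, 35, 28, 35 days — a mix of 28 and 35. Every date is a Wednesday.
Each is the 1st Wednesday of its month.
March 1996 — 1st Wednesday is 1996-03-06.
April 1996 — 1st Wednesday is 1996-04-03.
May 1996 — 1st Wednesday is 1996-05-01.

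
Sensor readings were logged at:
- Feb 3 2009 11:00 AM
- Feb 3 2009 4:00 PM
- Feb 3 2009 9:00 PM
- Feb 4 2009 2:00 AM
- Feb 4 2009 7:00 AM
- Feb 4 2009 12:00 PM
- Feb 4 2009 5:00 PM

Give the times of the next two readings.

Feb 4 2009 10:00 PM, Feb 5 2009 3:00 AM

The interval is a steady 5 hours (5, 5, 5, 5, 5, 5).
Feb 4 2009 5:00 PM + 5 h = Feb 4 2009 10:00 PM.
Feb 4 2009 10:00 PM + 5 h = Feb 5 2009 3:00 AM.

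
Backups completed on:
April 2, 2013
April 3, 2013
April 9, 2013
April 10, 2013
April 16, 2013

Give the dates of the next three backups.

April 17, 2013; April 23, 2013; April 24, 2013

Gaps: 1, 6, 1, 6 days — not constant, but cyclic with period 2.
The events fall on every Tuesday and Wednesday.
The following Wednesday is April 17, 2013.
The following Tuesday is April 23, 2013.
Next Wednesday: April 24, 2013.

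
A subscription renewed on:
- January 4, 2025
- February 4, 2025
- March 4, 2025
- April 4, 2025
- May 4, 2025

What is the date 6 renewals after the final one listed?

The day-of-month is always 4 (31, 28, 31, 30 days between events).
So this recurs on the 4th of each month.
Next: June 2025 → June 4, 2025.
Next: July 2025 → July 4, 2025.
August 2025: August 4, 2025.
Next: September 2025 → September 4, 2025.
Next: October 2025 → October 4, 2025.
Next: November 2025 → November 4, 2025.

November 4, 2025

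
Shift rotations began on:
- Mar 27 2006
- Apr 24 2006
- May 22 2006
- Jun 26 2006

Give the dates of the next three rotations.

These are Mondays at 28- or 35-day spacing (28, 28, 35).
The pattern: 4th Monday of the month.
July 2006 — 4th Monday is Jul 24 2006.
4th Monday of August 2006: Aug 28 2006.
4th Monday of September 2006: Sep 25 2006.

Jul 24 2006, Aug 28 2006, Sep 25 2006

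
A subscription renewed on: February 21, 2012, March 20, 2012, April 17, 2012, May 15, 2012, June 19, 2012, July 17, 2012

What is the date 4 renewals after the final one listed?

All dates are Tuesdays, 28, 28, 28, 35, 28 days apart.
Specifically, the 3rd Tuesday of each month.
August 2012 — 3rd Tuesday is August 21, 2012.
September 2012 — 3rd Tuesday is September 18, 2012.
October 2012 — 3rd Tuesday is October 16, 2012.
3rd Tuesday of November 2012: November 20, 2012.

November 20, 2012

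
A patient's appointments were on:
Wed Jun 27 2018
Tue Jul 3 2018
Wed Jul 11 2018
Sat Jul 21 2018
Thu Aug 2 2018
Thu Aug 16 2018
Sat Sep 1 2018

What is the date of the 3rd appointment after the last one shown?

Intervals are 6, 8, 10, 12, 14, 16 days — an arithmetic progression with common difference 2.
Next gap: 18 days. Sat Sep 1 2018 + 18 days = Wed Sep 19 2018.
Next gap: 20 days. Wed Sep 19 2018 + 20 days = Tue Oct 9 2018.
Next gap: 22 days. Tue Oct 9 2018 + 22 days = Wed Oct 31 2018.

Wed Oct 31 2018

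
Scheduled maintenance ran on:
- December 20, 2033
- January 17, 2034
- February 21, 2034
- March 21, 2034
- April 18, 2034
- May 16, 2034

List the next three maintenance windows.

Gaps: 28, 35, 28, 28, 28 days — a mix of 28 and 35. Every date is a Tuesday.
Each is the 3rd Tuesday of its month.
June 2034 — 3rd Tuesday is June 20, 2034.
3rd Tuesday of July 2034: July 18, 2034.
August 2034 — 3rd Tuesday is August 15, 2034.

June 20, 2034; July 18, 2034; August 15, 2034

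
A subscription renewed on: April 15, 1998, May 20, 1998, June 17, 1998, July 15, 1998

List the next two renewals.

August 19, 1998; September 16, 1998

Gaps: 35, 28, 28 days — a mix of 28 and 35. Every date is a Wednesday.
Each is the 3rd Wednesday of its month.
August 1998 — 3rd Wednesday is August 19, 1998.
3rd Wednesday of September 1998: September 16, 1998.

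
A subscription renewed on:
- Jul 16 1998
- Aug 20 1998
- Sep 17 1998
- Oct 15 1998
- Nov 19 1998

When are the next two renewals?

Dec 17 1998, Jan 21 1999

Gaps: 35, 28, 28, 35 days — a mix of 28 and 35. Every date is a Thursday.
Each is the 3rd Thursday of its month.
3rd Thursday of December 1998: Dec 17 1998.
3rd Thursday of January 1999: Jan 21 1999.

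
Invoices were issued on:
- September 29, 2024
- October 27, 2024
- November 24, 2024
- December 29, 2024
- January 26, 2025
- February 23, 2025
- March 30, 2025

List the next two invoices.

Every date is a Sunday; gaps 28, 28, 35, 28, 28, 35 days.
Each is the last Sunday of its month (at least one falls on the 29th or later, ruling out '4th Sunday').
April 2025 ends with Sunday April 27, 2025.
May 2025 ends with Sunday May 25, 2025.

April 27, 2025; May 25, 2025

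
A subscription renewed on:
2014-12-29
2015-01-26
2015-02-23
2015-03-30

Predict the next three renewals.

Every date is a Monday; gaps 28, 28, 35 days.
Each is the last Monday of its month (at least one falls on the 29th or later, ruling out '4th Monday').
Last Monday of April 2015: 2015-04-27.
May 2015 ends with Monday 2015-05-25.
Last Monday of June 2015: 2015-06-29.

2015-04-27, 2015-05-25, 2015-06-29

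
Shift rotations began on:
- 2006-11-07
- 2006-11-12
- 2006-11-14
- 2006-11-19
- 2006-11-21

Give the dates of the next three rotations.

The gap pattern 5, 2, 5, 2 repeats every 2 events.
These are the Tuesdays and Sundays of each week.
Next Sunday: 2006-11-26.
The following Tuesday is 2006-11-28.
Next Sunday: 2006-12-03.

2006-11-26, 2006-11-28, 2006-12-03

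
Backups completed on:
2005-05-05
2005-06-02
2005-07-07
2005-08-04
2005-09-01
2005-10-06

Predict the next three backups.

2005-11-03, 2005-12-01, 2006-01-05

All dates are Thursdays, 28, 35, 28, 28, 35 days apart.
Specifically, the 1st Thursday of each month.
November 2005 — 1st Thursday is 2005-11-03.
December 2005 — 1st Thursday is 2005-12-01.
January 2006 — 1st Thursday is 2006-01-05.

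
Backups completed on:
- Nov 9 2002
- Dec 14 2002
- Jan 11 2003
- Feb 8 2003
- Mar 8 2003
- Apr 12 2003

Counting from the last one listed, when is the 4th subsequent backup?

All dates are Saturdays, 35, 28, 28, 28, 35 days apart.
Specifically, the 2nd Saturday of each month.
2nd Saturday of May 2003: May 10 2003.
2nd Saturday of June 2003: Jun 14 2003.
2nd Saturday of July 2003: Jul 12 2003.
August 2003 — 2nd Saturday is Aug 9 2003.

Aug 9 2003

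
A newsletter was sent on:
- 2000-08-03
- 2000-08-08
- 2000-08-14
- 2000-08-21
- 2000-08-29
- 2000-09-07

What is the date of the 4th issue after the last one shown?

Gaps: 5, 6, 7, 8, 9 days — each gap is 1 larger than the previous one.
Next gap: 10 days. 2000-09-07 + 10 days = 2000-09-17.
Next gap: 11 days. 2000-09-17 + 11 days = 2000-09-28.
Next gap: 12 days. 2000-09-28 + 12 days = 2000-10-10.
Next gap: 13 days. 2000-10-10 + 13 days = 2000-10-23.

2000-10-23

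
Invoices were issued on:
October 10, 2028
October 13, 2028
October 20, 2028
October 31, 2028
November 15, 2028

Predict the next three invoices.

December 4, 2028; December 27, 2028; January 23, 2029

Intervals are 3, 7, 11, 15 days — an arithmetic progression with common difference 4.
Next gap: 19 days. November 15, 2028 + 19 days = December 4, 2028.
Next gap: 23 days. December 4, 2028 + 23 days = December 27, 2028.
Next gap: 27 days. December 27, 2028 + 27 days = January 23, 2029.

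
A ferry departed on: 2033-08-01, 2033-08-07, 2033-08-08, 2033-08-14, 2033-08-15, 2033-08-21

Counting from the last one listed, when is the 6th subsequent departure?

Gaps: 6, 1, 6, 1, 6 days — not constant, but cyclic with period 2.
The events fall on every Monday and Sunday.
The following Monday is 2033-08-22.
The following Sunday is 2033-08-28.
The following Monday is 2033-08-29.
Next Sunday: 2033-09-04.
The following Monday is 2033-09-05.
The following Sunday is 2033-09-11.

2033-09-11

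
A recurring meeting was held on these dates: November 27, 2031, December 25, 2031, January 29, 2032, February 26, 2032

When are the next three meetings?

March 25, 2032; April 29, 2032; May 27, 2032

These are Thursdays with 28, 35, 28-day gaps.
Each is the final Thursday of its month — January 29, 2032 is past the 28th, so '4th Thursday' doesn't fit.
Last Thursday of March 2032: March 25, 2032.
April 2032 ends with Thursday April 29, 2032.
Last Thursday of May 2032: May 27, 2032.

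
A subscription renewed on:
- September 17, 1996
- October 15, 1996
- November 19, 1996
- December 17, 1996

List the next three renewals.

January 21, 1997; February 18, 1997; March 18, 1997

All dates are Tuesdays, 28, 35, 28 days apart.
Specifically, the 3rd Tuesday of each month.
January 1997 — 3rd Tuesday is January 21, 1997.
February 1997 — 3rd Tuesday is February 18, 1997.
March 1997 — 3rd Tuesday is March 18, 1997.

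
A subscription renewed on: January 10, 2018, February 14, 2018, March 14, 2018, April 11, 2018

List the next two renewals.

These are Wednesdays at 28- or 35-day spacing (35, 28, 28).
The pattern: 2nd Wednesday of the month.
May 2018 — 2nd Wednesday is May 9, 2018.
June 2018 — 2nd Wednesday is June 13, 2018.

May 9, 2018; June 13, 2018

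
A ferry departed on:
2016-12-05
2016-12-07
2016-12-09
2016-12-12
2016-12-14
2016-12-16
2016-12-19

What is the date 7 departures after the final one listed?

2017-01-04

Every event lands on a Monday or Wednesday or Friday (gaps cycle 2, 2, 3, 2, 2, 3).
So the schedule is: every Monday, Wednesday and Friday.
Next Wednesday: 2016-12-21.
The following Friday is 2016-12-23.
Next Monday: 2016-12-26.
Next Wednesday: 2016-12-28.
The following Friday is 2016-12-30.
The following Monday is 2017-01-02.
Next Wednesday: 2017-01-04.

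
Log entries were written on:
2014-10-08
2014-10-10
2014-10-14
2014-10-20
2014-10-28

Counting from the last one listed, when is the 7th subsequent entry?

2015-02-17

Gaps: 2, 4, 6, 8 days — each gap is 2 larger than the previous one.
Next gap: 10 days. 2014-10-28 + 10 days = 2014-11-07.
Next gap: 12 days. 2014-11-07 + 12 days = 2014-11-19.
Next gap: 14 days. 2014-11-19 + 14 days = 2014-12-03.
Next gap: 16 days. 2014-12-03 + 16 days = 2014-12-19.
Next gap: 18 days. 2014-12-19 + 18 days = 2015-01-06.
Next gap: 20 days. 2015-01-06 + 20 days = 2015-01-26.
Next gap: 22 days. 2015-01-26 + 22 days = 2015-02-17.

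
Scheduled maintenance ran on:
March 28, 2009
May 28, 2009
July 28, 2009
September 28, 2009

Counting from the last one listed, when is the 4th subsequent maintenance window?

May 28, 2010

The day-of-month is always 28 (61, 61, 62 days between events).
So this recurs on the 28th of every 2 months.
November 2009: November 28, 2009.
Next: January 2010 → January 28, 2010.
Next: March 2010 → March 28, 2010.
Next: May 2010 → May 28, 2010.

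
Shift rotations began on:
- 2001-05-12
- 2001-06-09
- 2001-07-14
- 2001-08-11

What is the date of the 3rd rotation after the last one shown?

2001-11-10

These are Saturdays at 28- or 35-day spacing (28, 35, 28).
The pattern: 2nd Saturday of the month.
2nd Saturday of September 2001: 2001-09-08.
2nd Saturday of October 2001: 2001-10-13.
November 2001 — 2nd Saturday is 2001-11-10.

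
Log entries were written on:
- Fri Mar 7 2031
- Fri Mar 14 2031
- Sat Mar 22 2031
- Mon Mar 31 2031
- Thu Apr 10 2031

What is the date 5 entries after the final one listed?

Sat Jun 14 2031

Intervals are 7, 8, 9, 10 days — an arithmetic progression with common difference 1.
Next gap: 11 days. Thu Apr 10 2031 + 11 days = Mon Apr 21 2031.
Next gap: 12 days. Mon Apr 21 2031 + 12 days = Sat May 3 2031.
Next gap: 13 days. Sat May 3 2031 + 13 days = Fri May 16 2031.
Next gap: 14 days. Fri May 16 2031 + 14 days = Fri May 30 2031.
Next gap: 15 days. Fri May 30 2031 + 15 days = Sat Jun 14 2031.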